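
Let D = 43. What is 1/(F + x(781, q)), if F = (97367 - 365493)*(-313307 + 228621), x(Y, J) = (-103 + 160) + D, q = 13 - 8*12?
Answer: 1/22706518536 ≈ 4.4040e-11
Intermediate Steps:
q = -83 (q = 13 - 96 = -83)
x(Y, J) = 100 (x(Y, J) = (-103 + 160) + 43 = 57 + 43 = 100)
F = 22706518436 (F = -268126*(-84686) = 22706518436)
1/(F + x(781, q)) = 1/(22706518436 + 100) = 1/22706518536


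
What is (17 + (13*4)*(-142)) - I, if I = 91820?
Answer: -99187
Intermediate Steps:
(17 + (13*4)*(-142)) - I = (17 + (13*4)*(-142)) - 1*91820 = (17 + 52*(-142)) - 91820 = (17 - 7384) - 91820 = -7367 - 91820 = -99187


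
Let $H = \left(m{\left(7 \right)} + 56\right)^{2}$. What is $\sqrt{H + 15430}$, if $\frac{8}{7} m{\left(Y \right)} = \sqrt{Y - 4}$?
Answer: $\frac{\sqrt{1188371 + 6272 \sqrt{3}}}{8} \approx 136.89$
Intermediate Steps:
$m{\left(Y \right)} = \frac{7 \sqrt{-4 + Y}}{8}$ ($m{\left(Y \right)} = \frac{7 \sqrt{Y - 4}}{8} = \frac{7 \sqrt{-4 + Y}}{8}$)
$H = \left(56 + \frac{7 \sqrt{3}}{8}\right)^{2}$ ($H = \left(\frac{7 \sqrt{-4 + 7}}{8} + 56\right)^{2} = \left(\frac{7 \sqrt{3}}{8} + 56\right)^{2} = \left(56 + \frac{7 \sqrt{3}}{8}\right)^{2} \approx 3308.0$)
$\sqrt{H + 15430} = \sqrt{\left(\frac{200851}{64} + 98 \sqrt{3}\right) + 15430} = \sqrt{\frac{1188371}{64} + 98 \sqrt{3}}$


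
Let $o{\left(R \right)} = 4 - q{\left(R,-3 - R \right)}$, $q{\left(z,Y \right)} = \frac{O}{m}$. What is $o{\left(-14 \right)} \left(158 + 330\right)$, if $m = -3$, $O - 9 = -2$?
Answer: $\frac{9272}{3} \approx 3090.7$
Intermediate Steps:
$O = 7$ ($O = 9 - 2 = 7$)
$q{\left(z,Y \right)} = - \frac{7}{3}$ ($q{\left(z,Y \right)} = \frac{7}{-3} = 7 \left(- \frac{1}{3}\right) = - \frac{7}{3}$)
$o{\left(R \right)} = \frac{19}{3}$ ($o{\left(R \right)} = 4 - - \frac{7}{3} = 4 + \frac{7}{3} = \frac{19}{3}$)
$o{\left(-14 \right)} \left(158 + 330\right) = \frac{19 \left(158 + 330\right)}{3} = \frac{19}{3} \cdot 488 = \frac{9272}{3}$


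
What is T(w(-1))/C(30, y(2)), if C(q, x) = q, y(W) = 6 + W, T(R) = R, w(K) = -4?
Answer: -2/15 ≈ -0.13333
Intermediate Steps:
T(w(-1))/C(30, y(2)) = -4/30 = -4*1/30 = -2/15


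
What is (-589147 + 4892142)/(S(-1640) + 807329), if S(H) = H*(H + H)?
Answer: 4302995/6186529 ≈ 0.69554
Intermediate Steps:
S(H) = 2*H**2 (S(H) = H*(2*H) = 2*H**2)
(-589147 + 4892142)/(S(-1640) + 807329) = (-589147 + 4892142)/(2*(-1640)**2 + 807329) = 4302995/(2*2689600 + 807329) = 4302995/(5379200 + 807329) = 4302995/6186529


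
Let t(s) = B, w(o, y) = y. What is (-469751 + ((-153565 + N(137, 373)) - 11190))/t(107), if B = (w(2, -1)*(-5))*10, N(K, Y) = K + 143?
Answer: -317113/25 ≈ -12685.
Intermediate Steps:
N(K, Y) = 143 + K
B = 50 (B = -1*(-5)*10 = 5*10 = 50)
t(s) = 50
(-469751 + ((-153565 + N(137, 373)) - 11190))/t(107) = (-469751 + ((-153565 + (143 + 137)) - 11190))/50 = (-469751 + ((-153565 + 280) - 11190))*(1/50) = (-469751 + (-153285 - 11190))*(1/50) = (-469751 - 164475)*(1/50) = -634226*1/50 = -317113/25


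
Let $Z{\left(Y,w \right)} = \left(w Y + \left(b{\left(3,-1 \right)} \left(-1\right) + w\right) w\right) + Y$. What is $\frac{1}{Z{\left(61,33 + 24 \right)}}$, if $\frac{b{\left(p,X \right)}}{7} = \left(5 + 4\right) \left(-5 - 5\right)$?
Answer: $\frac{1}{42697} \approx 2.3421 \cdot 10^{-5}$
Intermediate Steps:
$b{\left(p,X \right)} = -630$ ($b{\left(p,X \right)} = 7 \left(5 + 4\right) \left(-5 - 5\right) = 7 \cdot 9 \left(-10\right) = 7 \left(-90\right) = -630$)
$Z{\left(Y,w \right)} = Y + Y w + w \left(630 + w\right)$ ($Z{\left(Y,w \right)} = \left(w Y + \left(\left(-630\right) \left(-1\right) + w\right) w\right) + Y = \left(Y w + \left(630 + w\right) w\right) + Y = \left(Y w + w \left(630 + w\right)\right) + Y = Y + Y w + w \left(630 + w\right)$)
$\frac{1}{Z{\left(61,33 + 24 \right)}} = \frac{1}{61 + \left(33 + 24\right)^{2} + 630 \left(33 + 24\right) + 61 \left(33 + 24\right)} = \frac{1}{61 + 57^{2} + 630 \cdot 57 + 61 \cdot 57} = \frac{1}{61 + 3249 + 35910 + 3477} = \frac{1}{42697}$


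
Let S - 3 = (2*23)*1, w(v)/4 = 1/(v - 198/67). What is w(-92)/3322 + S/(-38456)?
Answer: -23770451/18471608936 ≈ -0.0012869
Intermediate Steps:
w(v) = 4/(-198/67 + v) (w(v) = 4/(v - 198/67) = 4/(-198/67 + v))
S = 49 (S = 3 + (2*23)*1 = 3 + 46*1 = 3 + 46 = 49)
w(-92)/3322 + S/(-38456) = (268/(-198 + 67*(-92)))/3322 + 49/(-38456) = (268/(-198 - 6164))*(1/3322) + 49*(-1/38456) = (268/(-6362))*(1/3322) - 49/38456 = (268*(-1/6362))*(1/3322) - 49/38456 = -134/3181*1/3322 - 49/38456 = -67/5283641 - 49/38456 = -23770451/18471608936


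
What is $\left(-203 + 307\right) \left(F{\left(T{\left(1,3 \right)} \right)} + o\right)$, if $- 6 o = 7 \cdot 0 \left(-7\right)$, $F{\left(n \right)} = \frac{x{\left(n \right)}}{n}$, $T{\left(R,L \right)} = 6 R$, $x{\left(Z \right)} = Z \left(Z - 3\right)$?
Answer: $312$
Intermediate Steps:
$x{\left(Z \right)} = Z \left(-3 + Z\right)$
$F{\left(n \right)} = -3 + n$ ($F{\left(n \right)} = \frac{n \left(-3 + n\right)}{n} = -3 + n$)
$o = 0$ ($o = - \frac{7 \cdot 0 \left(-7\right)}{6} = - \frac{0 \left(-7\right)}{6} = \left(- \frac{1}{6}\right) 0 = 0$)
$\left(-203 + 307\right) \left(F{\left(T{\left(1,3 \right)} \right)} + o\right) = \left(-203 + 307\right) \left(\left(-3 + 6 \cdot 1\right) + 0\right) = 104 \left(\left(-3 + 6\right) + 0\right) = 104 \left(3 + 0\right) = 104 \cdot 3 = 312$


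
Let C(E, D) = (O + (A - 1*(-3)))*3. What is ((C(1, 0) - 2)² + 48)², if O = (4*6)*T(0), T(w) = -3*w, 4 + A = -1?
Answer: 12544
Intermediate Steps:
A = -5 (A = -4 - 1 = -5)
O = 0 (O = (4*6)*(-3*0) = 24*0 = 0)
C(E, D) = -6 (C(E, D) = (0 + (-5 - 1*(-3)))*3 = (0 + (-5 + 3))*3 = (0 - 2)*3 = -2*3 = -6)
((C(1, 0) - 2)² + 48)² = ((-6 - 2)² + 48)² = ((-8)² + 48)² = (64 + 48)² = 112² = 12544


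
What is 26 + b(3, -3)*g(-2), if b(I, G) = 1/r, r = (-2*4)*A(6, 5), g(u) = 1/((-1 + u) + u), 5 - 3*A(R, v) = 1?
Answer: 4163/160 ≈ 26.019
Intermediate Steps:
A(R, v) = 4/3 (A(R, v) = 5/3 - ⅓*1 = 5/3 - ⅓ = 4/3)
g(u) = 1/(-1 + 2*u)
r = -32/3 (r = -2*4*(4/3) = -8*4/3 = -32/3 ≈ -10.667)
b(I, G) = -3/32 (b(I, G) = 1/(-32/3) = -3/32)
26 + b(3, -3)*g(-2) = 26 - 3/(32*(-1 + 2*(-2))) = 26 - 3/(32*(-1 - 4)) = 26 - 3/32/(-5) = 26 - 3/32*(-⅕) = 26 + 3/160 = 4163/160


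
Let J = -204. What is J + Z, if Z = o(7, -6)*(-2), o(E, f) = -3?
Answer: -198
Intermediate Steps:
Z = 6 (Z = -3*(-2) = 6)
J + Z = -204 + 6 = -198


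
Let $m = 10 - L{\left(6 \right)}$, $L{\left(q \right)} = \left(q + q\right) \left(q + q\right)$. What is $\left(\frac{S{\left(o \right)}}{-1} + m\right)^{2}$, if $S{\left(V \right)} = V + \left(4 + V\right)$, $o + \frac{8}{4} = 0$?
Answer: $17956$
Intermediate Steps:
$o = -2$ ($o = -2 + 0 = -2$)
$L{\left(q \right)} = 4 q^{2}$ ($L{\left(q \right)} = 2 q 2 q = 4 q^{2}$)
$S{\left(V \right)} = 4 + 2 V$
$m = -134$ ($m = 10 - 4 \cdot 6^{2} = 10 - 4 \cdot 36 = 10 - 144 = -134$)
$\left(\frac{S{\left(o \right)}}{-1} + m\right)^{2} = \left(\frac{4 + 2 \left(-2\right)}{-1} - 134\right)^{2} = \left(\left(4 - 4\right) \left(-1\right) - 134\right)^{2} = \left(0 \left(-1\right) - 134\right)^{2} = \left(0 - 134\right)^{2} = \left(-134\right)^{2} = 17956$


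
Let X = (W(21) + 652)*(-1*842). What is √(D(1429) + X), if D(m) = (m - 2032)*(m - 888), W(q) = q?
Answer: I*√892889 ≈ 944.93*I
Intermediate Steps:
X = -566666 (X = (21 + 652)*(-1*842) = 673*(-842) = -566666)
D(m) = (-2032 + m)*(-888 + m)
√(D(1429) + X) = √((1804416 + 1429² - 2920*1429) - 566666) = √((1804416 + 2042041 - 4172680) - 566666) = √(-326223 - 566666) = √(-892889) = I*√892889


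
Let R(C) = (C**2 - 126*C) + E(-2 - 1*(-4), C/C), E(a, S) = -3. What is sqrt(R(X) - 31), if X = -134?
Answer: sqrt(34806) ≈ 186.56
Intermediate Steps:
R(C) = -3 + C**2 - 126*C (R(C) = (C**2 - 126*C) - 3 = -3 + C**2 - 126*C)
sqrt(R(X) - 31) = sqrt((-3 + (-134)**2 - 126*(-134)) - 31) = sqrt((-3 + 17956 + 16884) - 31) = sqrt(34837 - 31) = sqrt(34806)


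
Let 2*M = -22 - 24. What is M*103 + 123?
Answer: -2246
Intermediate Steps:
M = -23 (M = (-22 - 24)/2 = (½)*(-46) = -23)
M*103 + 123 = -23*103 + 123 = -2369 + 123 = -2246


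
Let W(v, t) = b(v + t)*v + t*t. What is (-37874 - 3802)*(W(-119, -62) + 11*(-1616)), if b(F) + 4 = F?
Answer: -336867108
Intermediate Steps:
b(F) = -4 + F
W(v, t) = t² + v*(-4 + t + v) (W(v, t) = (-4 + (v + t))*v + t*t = (-4 + (t + v))*v + t² = (-4 + t + v)*v + t² = v*(-4 + t + v) + t² = t² + v*(-4 + t + v))
(-37874 - 3802)*(W(-119, -62) + 11*(-1616)) = (-37874 - 3802)*(((-62)² - 119*(-4 - 62 - 119)) + 11*(-1616)) = -41676*((3844 - 119*(-185)) - 17776) = -41676*((3844 + 22015) - 17776) = -41676*(25859 - 17776) = -41676*8083 = -336867108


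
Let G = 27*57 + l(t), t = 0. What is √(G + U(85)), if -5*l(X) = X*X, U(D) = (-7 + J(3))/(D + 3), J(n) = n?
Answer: √744854/22 ≈ 39.229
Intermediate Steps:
U(D) = -4/(3 + D) (U(D) = (-7 + 3)/(D + 3) = -4/(3 + D))
l(X) = -X²/5 (l(X) = -X*X/5 = -X²/5)
G = 1539 (G = 27*57 - ⅕*0² = 1539 - ⅕*0 = 1539 + 0 = 1539)
√(G + U(85)) = √(1539 - 4/(3 + 85)) = √(1539 - 4/88) = √(1539 - 4*1/88) = √(1539 - 1/22) = √(33857/22) = √744854/22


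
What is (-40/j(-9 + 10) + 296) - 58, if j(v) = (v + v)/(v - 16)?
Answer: 538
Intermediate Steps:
j(v) = 2*v/(-16 + v) (j(v) = (2*v)/(-16 + v) = 2*v/(-16 + v))
(-40/j(-9 + 10) + 296) - 58 = (-40*(-16 + (-9 + 10))/(2*(-9 + 10)) + 296) - 58 = (-40/(2*1/(-16 + 1)) + 296) - 58 = (-40/(2*1/(-15)) + 296) - 58 = (-40/(2*1*(-1/15)) + 296) - 58 = (-40/(-2/15) + 296) - 58 = (-40*(-15/2) + 296) - 58 = (300 + 296) - 58 = 596 - 58 = 538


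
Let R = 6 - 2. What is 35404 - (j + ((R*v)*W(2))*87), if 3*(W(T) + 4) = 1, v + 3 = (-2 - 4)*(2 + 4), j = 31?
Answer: -14391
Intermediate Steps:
v = -39 (v = -3 + (-2 - 4)*(2 + 4) = -3 - 6*6 = -3 - 36 = -39)
W(T) = -11/3 (W(T) = -4 + (⅓)*1 = -4 + ⅓ = -11/3)
R = 4
35404 - (j + ((R*v)*W(2))*87) = 35404 - (31 + ((4*(-39))*(-11/3))*87) = 35404 - (31 - 156*(-11/3)*87) = 35404 - (31 + 572*87) = 35404 - (31 + 49764) = 35404 - 1*49795 = 35404 - 49795 = -14391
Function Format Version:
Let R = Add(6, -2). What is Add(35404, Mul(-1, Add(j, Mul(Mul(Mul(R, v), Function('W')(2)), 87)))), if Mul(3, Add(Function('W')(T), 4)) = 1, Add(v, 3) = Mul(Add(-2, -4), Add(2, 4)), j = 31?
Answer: -14391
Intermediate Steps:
v = -39 (v = Add(-3, Mul(Add(-2, -4), Add(2, 4))) = Add(-3, Mul(-6, 6)) = Add(-3, -36) = -39)
Function('W')(T) = Rational(-11, 3) (Function('W')(T) = Add(-4, Mul(Rational(1, 3), 1)) = Add(-4, Rational(1, 3)) = Rational(-11, 3))
R = 4
Add(35404, Mul(-1, Add(j, Mul(Mul(Mul(R, v), Function('W')(2)), 87)))) = Add(35404, Mul(-1, Add(31, Mul(Mul(Mul(4, -39), Rational(-11, 3)), 87)))) = Add(35404, Mul(-1, Add(31, Mul(Mul(-156, Rational(-11, 3)), 87)))) = Add(35404, Mul(-1, Add(31, Mul(572, 87)))) = Add(35404, Mul(-1, Add(31, 49764))) = Add(35404, Mul(-1, 49795)) = Add(35404, -49795) = -14391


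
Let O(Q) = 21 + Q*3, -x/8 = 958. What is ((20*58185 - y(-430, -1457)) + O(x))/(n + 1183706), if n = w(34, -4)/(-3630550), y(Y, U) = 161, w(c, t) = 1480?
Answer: 207044457620/214875190841 ≈ 0.96356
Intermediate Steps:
x = -7664 (x = -8*958 = -7664)
n = -148/363055 (n = 1480/(-3630550) = 1480*(-1/3630550) = -148/363055 ≈ -0.00040765)
O(Q) = 21 + 3*Q
((20*58185 - y(-430, -1457)) + O(x))/(n + 1183706) = ((20*58185 - 1*161) + (21 + 3*(-7664)))/(-148/363055 + 1183706) = ((1163700 - 161) + (21 - 22992))/(429750381682/363055) = (1163539 - 22971)*(363055/429750381682) = 1140568*(363055/429750381682) = 207044457620/214875190841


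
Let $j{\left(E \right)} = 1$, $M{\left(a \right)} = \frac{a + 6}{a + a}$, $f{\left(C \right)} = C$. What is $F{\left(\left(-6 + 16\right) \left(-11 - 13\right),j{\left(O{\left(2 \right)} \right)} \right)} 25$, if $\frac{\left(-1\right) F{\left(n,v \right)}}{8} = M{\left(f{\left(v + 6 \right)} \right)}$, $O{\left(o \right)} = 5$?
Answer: $- \frac{1300}{7} \approx -185.71$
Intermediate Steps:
$M{\left(a \right)} = \frac{6 + a}{2 a}$
$F{\left(n,v \right)} = - \frac{4 \left(12 + v\right)}{6 + v}$ ($F{\left(n,v \right)} = - 8 \frac{6 + \left(v + 6\right)}{2 \left(v + 6\right)} = - 8 \frac{6 + \left(6 + v\right)}{2 \left(6 + v\right)} = - 8 \frac{12 + v}{2 \left(6 + v\right)} = - \frac{4 \left(12 + v\right)}{6 + v}$)
$F{\left(\left(-6 + 16\right) \left(-11 - 13\right),j{\left(O{\left(2 \right)} \right)} \right)} 25 = \frac{4 \left(-12 - 1\right)}{6 + 1} \cdot 25 = \frac{4 \left(-12 - 1\right)}{7} \cdot 25 = 4 \cdot \frac{1}{7} \left(-13\right) 25 = \left(- \frac{52}{7}\right) 25 = - \frac{1300}{7}$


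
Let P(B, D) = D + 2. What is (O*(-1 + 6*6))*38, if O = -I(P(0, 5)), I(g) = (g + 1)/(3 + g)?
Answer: -1064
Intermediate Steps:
P(B, D) = 2 + D
I(g) = (1 + g)/(3 + g)
O = -⅘ (O = -(1 + (2 + 5))/(3 + (2 + 5)) = -(1 + 7)/(3 + 7) = -8/10 = -1*⅘ = -⅘ ≈ -0.80000)
(O*(-1 + 6*6))*38 = -4*(-1 + 6*6)/5*38 = -4*(-1 + 36)/5*38 = -⅘*35*38 = -28*38 = -1064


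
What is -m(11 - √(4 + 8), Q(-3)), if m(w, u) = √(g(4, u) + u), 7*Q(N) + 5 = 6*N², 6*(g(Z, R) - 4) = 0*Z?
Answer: -√11 ≈ -3.3166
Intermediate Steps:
g(Z, R) = 4 (g(Z, R) = 4 + (0*Z)/6 = 4 + (⅙)*0 = 4 + 0 = 4)
Q(N) = -5/7 + 6*N²/7 (Q(N) = -5/7 + (6*N²)/7 = -5/7 + 6*N²/7)
m(w, u) = √(4 + u)
-m(11 - √(4 + 8), Q(-3)) = -√(4 + (-5/7 + (6/7)*(-3)²)) = -√(4 + (-5/7 + (6/7)*9)) = -√(4 + (-5/7 + 54/7)) = -√(4 + 7) = -√11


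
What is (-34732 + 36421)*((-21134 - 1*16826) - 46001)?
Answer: -141810129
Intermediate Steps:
(-34732 + 36421)*((-21134 - 1*16826) - 46001) = 1689*((-21134 - 16826) - 46001) = 1689*(-37960 - 46001) = 1689*(-83961) = -141810129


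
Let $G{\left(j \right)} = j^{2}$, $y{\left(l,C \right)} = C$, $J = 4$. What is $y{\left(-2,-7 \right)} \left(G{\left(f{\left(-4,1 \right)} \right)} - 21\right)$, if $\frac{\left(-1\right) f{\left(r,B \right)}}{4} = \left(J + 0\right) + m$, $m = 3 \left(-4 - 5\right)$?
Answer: $-59101$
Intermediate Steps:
$m = -27$ ($m = 3 \left(-4 - 5\right) = 3 \left(-9\right) = -27$)
$f{\left(r,B \right)} = 92$ ($f{\left(r,B \right)} = - 4 \left(\left(4 + 0\right) - 27\right) = - 4 \left(4 - 27\right) = \left(-4\right) \left(-23\right) = 92$)
$y{\left(-2,-7 \right)} \left(G{\left(f{\left(-4,1 \right)} \right)} - 21\right) = - 7 \left(92^{2} - 21\right) = - 7 \left(8464 - 21\right) = \left(-7\right) 8443 = -59101$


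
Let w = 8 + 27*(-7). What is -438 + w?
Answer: -619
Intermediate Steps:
w = -181 (w = 8 - 189 = -181)
-438 + w = -438 - 181 = -619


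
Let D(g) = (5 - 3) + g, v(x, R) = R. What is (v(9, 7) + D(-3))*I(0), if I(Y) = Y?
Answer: 0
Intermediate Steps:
D(g) = 2 + g
(v(9, 7) + D(-3))*I(0) = (7 + (2 - 3))*0 = (7 - 1)*0 = 6*0 = 0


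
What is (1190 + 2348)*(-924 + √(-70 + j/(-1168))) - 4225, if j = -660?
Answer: -3273337 + 8845*I*√59203/73 ≈ -3.2733e+6 + 29481.0*I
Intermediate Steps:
(1190 + 2348)*(-924 + √(-70 + j/(-1168))) - 4225 = (1190 + 2348)*(-924 + √(-70 - 660/(-1168))) - 4225 = 3538*(-924 + √(-70 - 660*(-1/1168))) - 4225 = 3538*(-924 + √(-70 + 165/292)) - 4225 = 3538*(-924 + √(-20275/292)) - 4225 = 3538*(-924 + 5*I*√59203/146) - 4225 = (-3269112 + 8845*I*√59203/73) - 4225 = -3273337 + 8845*I*√59203/73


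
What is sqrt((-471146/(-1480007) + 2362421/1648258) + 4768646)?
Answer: sqrt(28377436919434404083351485847546)/2439433377806 ≈ 2183.7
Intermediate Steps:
sqrt((-471146/(-1480007) + 2362421/1648258) + 4768646) = sqrt((-471146*(-1/1480007) + 2362421*(1/1648258)) + 4768646) = sqrt((471146/1480007 + 2362421/1648258) + 4768646) = sqrt(4272969780615/2439433377806 + 4768646) = sqrt(11632798492310851291/2439433377806) = sqrt(28377436919434404083351485847546)/2439433377806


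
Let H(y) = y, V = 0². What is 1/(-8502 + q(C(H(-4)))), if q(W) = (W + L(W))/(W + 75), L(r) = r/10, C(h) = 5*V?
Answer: -1/8502 ≈ -0.00011762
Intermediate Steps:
V = 0
C(h) = 0 (C(h) = 5*0 = 0)
L(r) = r/10 (L(r) = r*(⅒) = r/10)
q(W) = 11*W/(10*(75 + W)) (q(W) = (W + W/10)/(W + 75) = (11*W/10)/(75 + W) = 11*W/(10*(75 + W)))
1/(-8502 + q(C(H(-4)))) = 1/(-8502 + (11/10)*0/(75 + 0)) = 1/(-8502 + (11/10)*0/75) = 1/(-8502 + (11/10)*0*(1/75)) = 1/(-8502 + 0) = 1/(-8502) = -1/8502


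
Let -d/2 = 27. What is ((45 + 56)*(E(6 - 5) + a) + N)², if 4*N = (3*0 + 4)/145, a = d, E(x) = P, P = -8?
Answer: 824444024121/21025 ≈ 3.9213e+7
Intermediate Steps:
d = -54 (d = -2*27 = -54)
E(x) = -8
a = -54
N = 1/145 (N = ((3*0 + 4)/145)/4 = ((0 + 4)*(1/145))/4 = (4*(1/145))/4 = (¼)*(4/145) = 1/145 ≈ 0.0068966)
((45 + 56)*(E(6 - 5) + a) + N)² = ((45 + 56)*(-8 - 54) + 1/145)² = (101*(-62) + 1/145)² = (-6262 + 1/145)² = (-907989/145)² = 824444024121/21025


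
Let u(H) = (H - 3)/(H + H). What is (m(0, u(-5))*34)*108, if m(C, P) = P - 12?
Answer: -205632/5 ≈ -41126.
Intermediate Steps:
u(H) = (-3 + H)/(2*H) (u(H) = (-3 + H)/((2*H)) = (-3 + H)*(1/(2*H)) = (-3 + H)/(2*H))
m(C, P) = -12 + P
(m(0, u(-5))*34)*108 = ((-12 + (1/2)*(-3 - 5)/(-5))*34)*108 = ((-12 + (1/2)*(-1/5)*(-8))*34)*108 = ((-12 + 4/5)*34)*108 = -56/5*34*108 = -1904/5*108 = -205632/5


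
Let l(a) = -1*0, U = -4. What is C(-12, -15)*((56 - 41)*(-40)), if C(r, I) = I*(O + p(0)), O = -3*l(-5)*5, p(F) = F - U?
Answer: 36000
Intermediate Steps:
l(a) = 0
p(F) = 4 + F (p(F) = F - 1*(-4) = F + 4 = 4 + F)
O = 0 (O = -3*0*5 = 0*5 = 0)
C(r, I) = 4*I (C(r, I) = I*(0 + (4 + 0)) = I*(0 + 4) = I*4 = 4*I)
C(-12, -15)*((56 - 41)*(-40)) = (4*(-15))*((56 - 41)*(-40)) = -900*(-40) = -60*(-600) = 36000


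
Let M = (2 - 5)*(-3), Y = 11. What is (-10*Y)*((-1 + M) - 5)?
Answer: -330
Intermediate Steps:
M = 9 (M = -3*(-3) = 9)
(-10*Y)*((-1 + M) - 5) = (-10*11)*((-1 + 9) - 5) = -110*(8 - 5) = -110*3 = -330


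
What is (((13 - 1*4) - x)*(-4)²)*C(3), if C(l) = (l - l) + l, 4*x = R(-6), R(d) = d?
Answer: 504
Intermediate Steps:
x = -3/2 (x = (¼)*(-6) = -3/2 ≈ -1.5000)
C(l) = l (C(l) = 0 + l = l)
(((13 - 1*4) - x)*(-4)²)*C(3) = (((13 - 1*4) - 1*(-3/2))*(-4)²)*3 = (((13 - 4) + 3/2)*16)*3 = ((9 + 3/2)*16)*3 = ((21/2)*16)*3 = 168*3 = 504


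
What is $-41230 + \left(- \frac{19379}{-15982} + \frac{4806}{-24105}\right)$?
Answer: $- \frac{5294435597999}{128415370} \approx -41229.0$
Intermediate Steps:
$-41230 + \left(- \frac{19379}{-15982} + \frac{4806}{-24105}\right) = -41230 + \left(\left(-19379\right) \left(- \frac{1}{15982}\right) + 4806 \left(- \frac{1}{24105}\right)\right) = -41230 + \left(\frac{19379}{15982} - \frac{1602}{8035}\right) = -41230 + \frac{130107101}{128415370} = - \frac{5294435597999}{128415370}$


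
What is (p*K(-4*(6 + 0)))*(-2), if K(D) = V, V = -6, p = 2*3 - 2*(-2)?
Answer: 120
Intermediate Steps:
p = 10 (p = 6 + 4 = 10)
K(D) = -6
(p*K(-4*(6 + 0)))*(-2) = (10*(-6))*(-2) = -60*(-2) = 120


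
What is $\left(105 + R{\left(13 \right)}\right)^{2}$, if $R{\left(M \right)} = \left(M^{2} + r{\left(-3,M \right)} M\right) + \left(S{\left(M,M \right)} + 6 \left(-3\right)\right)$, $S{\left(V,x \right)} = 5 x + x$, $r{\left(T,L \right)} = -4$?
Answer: $79524$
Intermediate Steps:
$S{\left(V,x \right)} = 6 x$
$R{\left(M \right)} = -18 + M^{2} + 2 M$ ($R{\left(M \right)} = \left(M^{2} - 4 M\right) + \left(6 M + 6 \left(-3\right)\right) = \left(M^{2} - 4 M\right) + \left(6 M - 18\right) = \left(M^{2} - 4 M\right) + \left(-18 + 6 M\right) = -18 + M^{2} + 2 M$)
$\left(105 + R{\left(13 \right)}\right)^{2} = \left(105 + \left(-18 + 13^{2} + 2 \cdot 13\right)\right)^{2} = \left(105 + \left(-18 + 169 + 26\right)\right)^{2} = \left(105 + 177\right)^{2} = 282^{2} = 79524$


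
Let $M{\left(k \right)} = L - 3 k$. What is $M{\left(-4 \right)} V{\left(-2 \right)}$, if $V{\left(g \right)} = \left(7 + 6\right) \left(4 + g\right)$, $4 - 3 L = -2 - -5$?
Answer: $\frac{962}{3} \approx 320.67$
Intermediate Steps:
$L = \frac{1}{3}$ ($L = \frac{4}{3} - \frac{-2 - -5}{3} = \frac{4}{3} - \frac{-2 + 5}{3} = \frac{4}{3} - 1 = \frac{1}{3} \approx 0.33333$)
$M{\left(k \right)} = \frac{1}{3} - 3 k$
$V{\left(g \right)} = 52 + 13 g$ ($V{\left(g \right)} = 13 \left(4 + g\right) = 52 + 13 g$)
$M{\left(-4 \right)} V{\left(-2 \right)} = \left(\frac{1}{3} - -12\right) \left(52 + 13 \left(-2\right)\right) = \left(\frac{1}{3} + 12\right) \left(52 - 26\right) = \frac{37}{3} \cdot 26 = \frac{962}{3}$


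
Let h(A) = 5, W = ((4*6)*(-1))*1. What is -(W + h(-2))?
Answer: 19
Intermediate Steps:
W = -24 (W = (24*(-1))*1 = -24*1 = -24)
-(W + h(-2)) = -(-24 + 5) = -1*(-19) = 19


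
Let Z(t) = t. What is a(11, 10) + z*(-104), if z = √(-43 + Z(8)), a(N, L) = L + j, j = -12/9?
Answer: 26/3 - 104*I*√35 ≈ 8.6667 - 615.27*I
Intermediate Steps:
j = -4/3 (j = -12*⅑ = -4/3 ≈ -1.3333)
a(N, L) = -4/3 + L (a(N, L) = L - 4/3 = -4/3 + L)
z = I*√35 (z = √(-43 + 8) = √(-35) = I*√35 ≈ 5.9161*I)
a(11, 10) + z*(-104) = (-4/3 + 10) + (I*√35)*(-104) = 26/3 - 104*I*√35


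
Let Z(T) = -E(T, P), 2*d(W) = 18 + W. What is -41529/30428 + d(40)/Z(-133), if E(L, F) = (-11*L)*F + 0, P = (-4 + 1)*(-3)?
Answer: -547694755/400645476 ≈ -1.3670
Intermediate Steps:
d(W) = 9 + W/2 (d(W) = (18 + W)/2 = 9 + W/2)
P = 9 (P = -3*(-3) = 9)
E(L, F) = -11*F*L (E(L, F) = -11*F*L + 0 = -11*F*L)
Z(T) = 99*T (Z(T) = -(-11)*9*T = -(-99)*T = 99*T)
-41529/30428 + d(40)/Z(-133) = -41529/30428 + (9 + (1/2)*40)/((99*(-133))) = -41529*1/30428 + (9 + 20)/(-13167) = -41529/30428 + 29*(-1/13167) = -41529/30428 - 29/13167 = -547694755/400645476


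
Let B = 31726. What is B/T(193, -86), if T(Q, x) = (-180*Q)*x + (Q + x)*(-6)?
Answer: 15863/1493499 ≈ 0.010621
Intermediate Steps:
T(Q, x) = -6*Q - 6*x - 180*Q*x (T(Q, x) = -180*Q*x + (-6*Q - 6*x) = -6*Q - 6*x - 180*Q*x)
B/T(193, -86) = 31726/(-6*193 - 6*(-86) - 180*193*(-86)) = 31726/(-1158 + 516 + 2987640) = 31726/2986998 = 31726*(1/2986998) = 15863/1493499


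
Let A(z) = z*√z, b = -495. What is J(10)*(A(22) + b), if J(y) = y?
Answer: -4950 + 220*√22 ≈ -3918.1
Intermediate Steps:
A(z) = z^(3/2)
J(10)*(A(22) + b) = 10*(22^(3/2) - 495) = 10*(22*√22 - 495) = 10*(-495 + 22*√22) = -4950 + 220*√22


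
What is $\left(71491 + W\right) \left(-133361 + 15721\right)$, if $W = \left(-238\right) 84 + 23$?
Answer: $-6061048080$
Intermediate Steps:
$W = -19969$ ($W = -19992 + 23 = -19969$)
$\left(71491 + W\right) \left(-133361 + 15721\right) = \left(71491 - 19969\right) \left(-133361 + 15721\right) = 51522 \left(-117640\right) = -6061048080$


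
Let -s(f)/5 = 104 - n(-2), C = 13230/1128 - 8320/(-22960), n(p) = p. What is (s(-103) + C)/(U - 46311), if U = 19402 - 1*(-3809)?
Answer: 27944293/1246383600 ≈ 0.022420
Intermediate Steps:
C = 652387/53956 (C = 13230*(1/1128) - 8320*(-1/22960) = 2205/188 + 104/287 = 652387/53956 ≈ 12.091)
s(f) = -530 (s(f) = -5*(104 - 1*(-2)) = -5*(104 + 2) = -5*106 = -530)
U = 23211 (U = 19402 + 3809 = 23211)
(s(-103) + C)/(U - 46311) = (-530 + 652387/53956)/(23211 - 46311) = -27944293/53956/(-23100) = -27944293/53956*(-1/23100) = 27944293/1246383600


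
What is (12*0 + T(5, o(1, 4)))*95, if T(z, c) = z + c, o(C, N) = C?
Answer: 570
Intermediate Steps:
T(z, c) = c + z
(12*0 + T(5, o(1, 4)))*95 = (12*0 + (1 + 5))*95 = (0 + 6)*95 = 6*95 = 570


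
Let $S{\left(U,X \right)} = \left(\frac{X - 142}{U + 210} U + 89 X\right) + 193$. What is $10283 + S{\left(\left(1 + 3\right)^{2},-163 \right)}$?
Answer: $- \frac{457943}{113} \approx -4052.6$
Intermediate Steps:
$S{\left(U,X \right)} = 193 + 89 X + \frac{U \left(-142 + X\right)}{210 + U}$ ($S{\left(U,X \right)} = \left(\frac{-142 + X}{210 + U} U + 89 X\right) + 193 = \left(\frac{U \left(-142 + X\right)}{210 + U} + 89 X\right) + 193 = \left(89 X + \frac{U \left(-142 + X\right)}{210 + U}\right) + 193 = 193 + 89 X + \frac{U \left(-142 + X\right)}{210 + U}$)
$10283 + S{\left(\left(1 + 3\right)^{2},-163 \right)} = 10283 + \frac{3 \left(13510 + 17 \left(1 + 3\right)^{2} + 6230 \left(-163\right) + 30 \left(1 + 3\right)^{2} \left(-163\right)\right)}{210 + \left(1 + 3\right)^{2}} = 10283 + \frac{3 \left(13510 + 17 \cdot 4^{2} - 1015490 + 30 \cdot 4^{2} \left(-163\right)\right)}{210 + 4^{2}} = 10283 + \frac{3 \left(13510 + 17 \cdot 16 - 1015490 + 30 \cdot 16 \left(-163\right)\right)}{210 + 16} = 10283 + \frac{3 \left(13510 + 272 - 1015490 - 78240\right)}{226} = 10283 + 3 \cdot \frac{1}{226} \left(-1079948\right) = 10283 - \frac{1619922}{113} = - \frac{457943}{113}$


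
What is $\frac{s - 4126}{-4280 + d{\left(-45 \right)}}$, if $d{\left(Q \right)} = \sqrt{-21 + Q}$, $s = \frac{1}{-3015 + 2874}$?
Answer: $\frac{1244981380}{1291451853} + \frac{581767 i \sqrt{66}}{2582903706} \approx 0.96402 + 0.0018298 i$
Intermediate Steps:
$s = - \frac{1}{141}$ ($s = \frac{1}{-141} = - \frac{1}{141} \approx -0.0070922$)
$\frac{s - 4126}{-4280 + d{\left(-45 \right)}} = \frac{- \frac{1}{141} - 4126}{-4280 + \sqrt{-21 - 45}} = - \frac{581767}{141 \left(-4280 + \sqrt{-66}\right)} = - \frac{581767}{141 \left(-4280 + i \sqrt{66}\right)}$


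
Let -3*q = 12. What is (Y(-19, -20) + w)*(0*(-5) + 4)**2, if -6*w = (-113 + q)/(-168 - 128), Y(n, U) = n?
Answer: -11287/37 ≈ -305.05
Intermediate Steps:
q = -4 (q = -1/3*12 = -4)
w = -39/592 (w = -(-113 - 4)/(6*(-168 - 128)) = -(-39)/(2*(-296)) = -(-39)*(-1)/(2*296) = -1/6*117/296 = -39/592 ≈ -0.065878)
(Y(-19, -20) + w)*(0*(-5) + 4)**2 = (-19 - 39/592)*(0*(-5) + 4)**2 = -11287*(0 + 4)**2/592 = -11287/592*4**2 = -11287/592*16 = -11287/37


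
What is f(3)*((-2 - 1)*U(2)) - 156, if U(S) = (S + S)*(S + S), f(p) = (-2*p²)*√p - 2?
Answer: -60 + 864*√3 ≈ 1436.5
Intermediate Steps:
f(p) = -2 - 2*p^(5/2) (f(p) = -2*p^(5/2) - 2 = -2 - 2*p^(5/2))
U(S) = 4*S² (U(S) = (2*S)*(2*S) = 4*S²)
f(3)*((-2 - 1)*U(2)) - 156 = (-2 - 18*√3)*((-2 - 1)*(4*2²)) - 156 = (-2 - 18*√3)*(-12*4) - 156 = (-2 - 18*√3)*(-3*16) - 156 = (-2 - 18*√3)*(-48) - 156 = (96 + 864*√3) - 156 = -60 + 864*√3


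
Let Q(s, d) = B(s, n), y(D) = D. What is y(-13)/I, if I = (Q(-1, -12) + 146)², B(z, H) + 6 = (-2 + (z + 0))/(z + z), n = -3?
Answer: -52/80089 ≈ -0.00064928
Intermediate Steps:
B(z, H) = -6 + (-2 + z)/(2*z) (B(z, H) = -6 + (-2 + (z + 0))/(z + z) = -6 + (-2 + z)/((2*z)) = -6 + (-2 + z)*(1/(2*z)) = -6 + (-2 + z)/(2*z))
Q(s, d) = -11/2 - 1/s
I = 80089/4 (I = ((-11/2 - 1/(-1)) + 146)² = ((-11/2 - 1*(-1)) + 146)² = ((-11/2 + 1) + 146)² = (-9/2 + 146)² = (283/2)² = 80089/4 ≈ 20022.)
y(-13)/I = -13/80089/4 = -13*4/80089 = -52/80089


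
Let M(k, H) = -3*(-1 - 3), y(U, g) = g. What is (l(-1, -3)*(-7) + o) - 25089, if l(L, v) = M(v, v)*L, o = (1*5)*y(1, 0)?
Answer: -25005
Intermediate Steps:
M(k, H) = 12 (M(k, H) = -3*(-4) = 12)
o = 0 (o = (1*5)*0 = 5*0 = 0)
l(L, v) = 12*L
(l(-1, -3)*(-7) + o) - 25089 = ((12*(-1))*(-7) + 0) - 25089 = (-12*(-7) + 0) - 25089 = (84 + 0) - 25089 = 84 - 25089 = -25005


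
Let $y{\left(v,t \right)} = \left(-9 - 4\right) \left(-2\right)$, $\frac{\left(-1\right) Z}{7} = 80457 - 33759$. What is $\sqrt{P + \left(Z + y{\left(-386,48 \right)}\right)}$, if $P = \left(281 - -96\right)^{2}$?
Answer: $i \sqrt{184731} \approx 429.8 i$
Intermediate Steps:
$Z = -326886$ ($Z = - 7 \left(80457 - 33759\right) = \left(-7\right) 46698 = -326886$)
$y{\left(v,t \right)} = 26$ ($y{\left(v,t \right)} = \left(-13\right) \left(-2\right) = 26$)
$P = 142129$ ($P = \left(281 + 96\right)^{2} = 377^{2} = 142129$)
$\sqrt{P + \left(Z + y{\left(-386,48 \right)}\right)} = \sqrt{142129 + \left(-326886 + 26\right)} = \sqrt{142129 - 326860} = \sqrt{-184731} = i \sqrt{184731}$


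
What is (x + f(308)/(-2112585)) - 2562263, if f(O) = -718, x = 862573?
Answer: -3590739597932/2112585 ≈ -1.6997e+6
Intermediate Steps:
(x + f(308)/(-2112585)) - 2562263 = (862573 - 718/(-2112585)) - 2562263 = (862573 - 718*(-1/2112585)) - 2562263 = (862573 + 718/2112585) - 2562263 = 1822258781923/2112585 - 2562263 = -3590739597932/2112585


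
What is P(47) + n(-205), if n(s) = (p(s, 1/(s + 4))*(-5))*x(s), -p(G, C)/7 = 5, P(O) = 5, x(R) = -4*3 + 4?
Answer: -1395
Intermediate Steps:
x(R) = -8 (x(R) = -12 + 4 = -8)
p(G, C) = -35 (p(G, C) = -7*5 = -35)
n(s) = -1400 (n(s) = -35*(-5)*(-8) = 175*(-8) = -1400)
P(47) + n(-205) = 5 - 1400 = -1395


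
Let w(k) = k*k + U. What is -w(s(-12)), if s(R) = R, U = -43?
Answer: -101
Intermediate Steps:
w(k) = -43 + k**2 (w(k) = k*k - 43 = k**2 - 43 = -43 + k**2)
-w(s(-12)) = -(-43 + (-12)**2) = -(-43 + 144) = -1*101 = -101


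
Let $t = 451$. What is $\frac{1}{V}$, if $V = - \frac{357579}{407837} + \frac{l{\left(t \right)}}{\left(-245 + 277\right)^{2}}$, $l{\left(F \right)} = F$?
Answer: $- \frac{417625088}{182226409} \approx -2.2918$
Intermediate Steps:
$V = - \frac{182226409}{417625088}$ ($V = - \frac{357579}{407837} + \frac{451}{\left(-245 + 277\right)^{2}} = \left(-357579\right) \frac{1}{407837} + \frac{451}{32^{2}} = - \frac{357579}{407837} + \frac{451}{1024} = - \frac{182226409}{417625088} \approx -0.43634$)
$\frac{1}{V} = \frac{1}{- \frac{182226409}{417625088}} = - \frac{417625088}{182226409}$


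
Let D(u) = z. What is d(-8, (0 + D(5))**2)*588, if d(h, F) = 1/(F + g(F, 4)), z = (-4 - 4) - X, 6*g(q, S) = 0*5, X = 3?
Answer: 588/121 ≈ 4.8595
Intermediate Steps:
g(q, S) = 0 (g(q, S) = (0*5)/6 = (1/6)*0 = 0)
z = -11 (z = (-4 - 4) - 1*3 = -8 - 3 = -11)
D(u) = -11
d(h, F) = 1/F (d(h, F) = 1/(F + 0) = 1/F)
d(-8, (0 + D(5))**2)*588 = 588/(0 - 11)**2 = 588/(-11)**2 = 588/121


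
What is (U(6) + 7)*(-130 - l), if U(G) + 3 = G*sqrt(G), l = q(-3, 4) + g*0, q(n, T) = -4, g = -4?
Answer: -504 - 756*sqrt(6) ≈ -2355.8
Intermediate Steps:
l = -4 (l = -4 - 4*0 = -4 + 0 = -4)
U(G) = -3 + G**(3/2) (U(G) = -3 + G*sqrt(G) = -3 + G**(3/2))
(U(6) + 7)*(-130 - l) = ((-3 + 6**(3/2)) + 7)*(-130 - 1*(-4)) = ((-3 + 6*sqrt(6)) + 7)*(-130 + 4) = (4 + 6*sqrt(6))*(-126) = -504 - 756*sqrt(6)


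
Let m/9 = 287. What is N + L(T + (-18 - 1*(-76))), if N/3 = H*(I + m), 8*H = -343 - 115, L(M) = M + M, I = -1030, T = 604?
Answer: -1061615/4 ≈ -2.6540e+5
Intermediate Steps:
m = 2583 (m = 9*287 = 2583)
L(M) = 2*M
H = -229/4 (H = (-343 - 115)/8 = (⅛)*(-458) = -229/4 ≈ -57.250)
N = -1066911/4 (N = 3*(-229*(-1030 + 2583)/4) = 3*(-229/4*1553) = 3*(-355637/4) = -1066911/4 ≈ -2.6673e+5)
N + L(T + (-18 - 1*(-76))) = -1066911/4 + 2*(604 + (-18 - 1*(-76))) = -1066911/4 + 2*(604 + (-18 + 76)) = -1066911/4 + 2*(604 + 58) = -1066911/4 + 2*662 = -1066911/4 + 1324 = -1061615/4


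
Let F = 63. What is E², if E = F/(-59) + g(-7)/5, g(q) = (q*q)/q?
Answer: 529984/87025 ≈ 6.0900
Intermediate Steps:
g(q) = q (g(q) = q²/q = q)
E = -728/295 (E = 63/(-59) - 7/5 = 63*(-1/59) - 7*⅕ = -63/59 - 7/5 = -728/295 ≈ -2.4678)
E² = (-728/295)² = 529984/87025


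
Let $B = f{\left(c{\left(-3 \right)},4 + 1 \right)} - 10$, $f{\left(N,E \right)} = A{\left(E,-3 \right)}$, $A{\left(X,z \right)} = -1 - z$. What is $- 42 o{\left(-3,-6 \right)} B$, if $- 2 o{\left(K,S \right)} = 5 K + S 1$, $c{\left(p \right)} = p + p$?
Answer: $3528$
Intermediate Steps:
$c{\left(p \right)} = 2 p$
$f{\left(N,E \right)} = 2$ ($f{\left(N,E \right)} = -1 - -3 = -1 + 3 = 2$)
$o{\left(K,S \right)} = - \frac{5 K}{2} - \frac{S}{2}$ ($o{\left(K,S \right)} = - \frac{5 K + S 1}{2} = - \frac{5 K + S}{2} = - \frac{S + 5 K}{2} = - \frac{5 K}{2} - \frac{S}{2}$)
$B = -8$ ($B = 2 - 10 = -8$)
$- 42 o{\left(-3,-6 \right)} B = - 42 \left(\left(- \frac{5}{2}\right) \left(-3\right) - -3\right) \left(-8\right) = - 42 \left(\frac{15}{2} + 3\right) \left(-8\right) = \left(-42\right) \frac{21}{2} \left(-8\right) = \left(-441\right) \left(-8\right) = 3528$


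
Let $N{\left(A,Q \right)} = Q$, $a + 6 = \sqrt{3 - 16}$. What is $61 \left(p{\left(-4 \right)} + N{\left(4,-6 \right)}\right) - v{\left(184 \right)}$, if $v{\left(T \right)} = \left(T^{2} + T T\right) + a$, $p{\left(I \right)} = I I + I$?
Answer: $-67340 - i \sqrt{13} \approx -67340.0 - 3.6056 i$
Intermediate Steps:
$a = -6 + i \sqrt{13}$ ($a = -6 + \sqrt{3 - 16} = -6 + \sqrt{-13} = -6 + i \sqrt{13} \approx -6.0 + 3.6056 i$)
$p{\left(I \right)} = I + I^{2}$ ($p{\left(I \right)} = I^{2} + I = I + I^{2}$)
$v{\left(T \right)} = -6 + 2 T^{2} + i \sqrt{13}$ ($v{\left(T \right)} = \left(T^{2} + T T\right) - \left(6 - i \sqrt{13}\right) = \left(T^{2} + T^{2}\right) - \left(6 - i \sqrt{13}\right) = 2 T^{2} - \left(6 - i \sqrt{13}\right) = -6 + 2 T^{2} + i \sqrt{13}$)
$61 \left(p{\left(-4 \right)} + N{\left(4,-6 \right)}\right) - v{\left(184 \right)} = 61 \left(- 4 \left(1 - 4\right) - 6\right) - \left(-6 + 2 \cdot 184^{2} + i \sqrt{13}\right) = 61 \left(\left(-4\right) \left(-3\right) - 6\right) - \left(-6 + 2 \cdot 33856 + i \sqrt{13}\right) = 61 \left(12 - 6\right) - \left(-6 + 67712 + i \sqrt{13}\right) = 61 \cdot 6 - \left(67706 + i \sqrt{13}\right) = 366 - \left(67706 + i \sqrt{13}\right) = -67340 - i \sqrt{13}$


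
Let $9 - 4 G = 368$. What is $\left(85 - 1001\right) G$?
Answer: $82211$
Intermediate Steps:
$G = - \frac{359}{4}$ ($G = \frac{9}{4} - 92 = - \frac{359}{4} \approx -89.75$)
$\left(85 - 1001\right) G = \left(85 - 1001\right) \left(- \frac{359}{4}\right) = \left(-916\right) \left(- \frac{359}{4}\right) = 82211$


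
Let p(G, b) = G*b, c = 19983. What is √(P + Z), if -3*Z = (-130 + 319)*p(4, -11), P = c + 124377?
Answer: 6*√4087 ≈ 383.58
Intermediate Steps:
P = 144360 (P = 19983 + 124377 = 144360)
Z = 2772 (Z = -(-130 + 319)*4*(-11)/3 = -63*(-44) = -⅓*(-8316) = 2772)
√(P + Z) = √(144360 + 2772) = √147132 = 6*√4087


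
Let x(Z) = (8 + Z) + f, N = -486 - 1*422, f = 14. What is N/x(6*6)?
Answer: -454/29 ≈ -15.655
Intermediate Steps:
N = -908 (N = -486 - 422 = -908)
x(Z) = 22 + Z (x(Z) = (8 + Z) + 14 = 22 + Z)
N/x(6*6) = -908/(22 + 6*6) = -908/(22 + 36) = -908/58 = -908*1/58 = -454/29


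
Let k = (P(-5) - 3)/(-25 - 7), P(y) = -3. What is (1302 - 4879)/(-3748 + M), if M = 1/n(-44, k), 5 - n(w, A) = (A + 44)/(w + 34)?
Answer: 770077/806868 ≈ 0.95440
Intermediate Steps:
k = 3/16 (k = (-3 - 3)/(-25 - 7) = -6/(-32) = -6*(-1/32) = 3/16 ≈ 0.18750)
n(w, A) = 5 - (44 + A)/(34 + w) (n(w, A) = 5 - (A + 44)/(w + 34) = 5 - (44 + A)/(34 + w))
M = 160/1507 (M = 1/((126 - 1*3/16 + 5*(-44))/(34 - 44)) = 1/((126 - 3/16 - 220)/(-10)) = 1/(-⅒*(-1507/16)) = 1/(1507/160) = 160/1507 ≈ 0.10617)
(1302 - 4879)/(-3748 + M) = (1302 - 4879)/(-3748 + 160/1507) = -3577/(-5648076/1507) = -3577*(-1507/5648076) = 770077/806868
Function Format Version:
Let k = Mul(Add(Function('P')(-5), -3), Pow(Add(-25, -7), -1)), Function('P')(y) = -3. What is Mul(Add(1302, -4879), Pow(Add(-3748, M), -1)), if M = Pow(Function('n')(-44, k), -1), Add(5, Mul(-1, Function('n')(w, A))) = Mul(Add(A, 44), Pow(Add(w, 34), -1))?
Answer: Rational(770077, 806868) ≈ 0.95440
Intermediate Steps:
k = Rational(3, 16) (k = Mul(Add(-3, -3), Pow(Add(-25, -7), -1)) = Mul(-6, Pow(-32, -1)) = Mul(-6, Rational(-1, 32)) = Rational(3, 16) ≈ 0.18750)
Function('n')(w, A) = Add(5, Mul(-1, Pow(Add(34, w), -1), Add(44, A))) (Function('n')(w, A) = Add(5, Mul(-1, Mul(Add(A, 44), Pow(Add(w, 34), -1)))) = Add(5, Mul(-1, Mul(Add(44, A), Pow(Add(34, w), -1)))) = Add(5, Mul(-1, Mul(Pow(Add(34, w), -1), Add(44, A)))) = Add(5, Mul(-1, Pow(Add(34, w), -1), Add(44, A))))
M = Rational(160, 1507) (M = Pow(Mul(Pow(Add(34, -44), -1), Add(126, Mul(-1, Rational(3, 16)), Mul(5, -44))), -1) = Pow(Mul(Pow(-10, -1), Add(126, Rational(-3, 16), -220)), -1) = Pow(Mul(Rational(-1, 10), Rational(-1507, 16)), -1) = Pow(Rational(1507, 160), -1) = Rational(160, 1507) ≈ 0.10617)
Mul(Add(1302, -4879), Pow(Add(-3748, M), -1)) = Mul(Add(1302, -4879), Pow(Add(-3748, Rational(160, 1507)), -1)) = Mul(-3577, Pow(Rational(-5648076, 1507), -1)) = Mul(-3577, Rational(-1507, 5648076)) = Rational(770077, 806868)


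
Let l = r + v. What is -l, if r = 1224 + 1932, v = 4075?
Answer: -7231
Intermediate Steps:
r = 3156
l = 7231 (l = 3156 + 4075 = 7231)
-l = -1*7231 = -7231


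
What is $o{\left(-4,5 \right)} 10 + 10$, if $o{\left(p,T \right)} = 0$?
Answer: $10$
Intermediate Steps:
$o{\left(-4,5 \right)} 10 + 10 = 0 \cdot 10 + 10 = 0 + 10 = 10$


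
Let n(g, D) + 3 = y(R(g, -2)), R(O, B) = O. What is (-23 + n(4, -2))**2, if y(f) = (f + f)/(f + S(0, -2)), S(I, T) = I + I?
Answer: 576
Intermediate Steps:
S(I, T) = 2*I
y(f) = 2 (y(f) = (f + f)/(f + 2*0) = (2*f)/(f + 0) = (2*f)/f = 2)
n(g, D) = -1 (n(g, D) = -3 + 2 = -1)
(-23 + n(4, -2))**2 = (-23 - 1)**2 = (-24)**2 = 576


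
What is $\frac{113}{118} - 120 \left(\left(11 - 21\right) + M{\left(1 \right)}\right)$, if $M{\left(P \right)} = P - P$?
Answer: $\frac{141713}{118} \approx 1201.0$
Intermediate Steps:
$M{\left(P \right)} = 0$
$\frac{113}{118} - 120 \left(\left(11 - 21\right) + M{\left(1 \right)}\right) = \frac{113}{118} - 120 \left(\left(11 - 21\right) + 0\right) = 113 \cdot \frac{1}{118} - 120 \left(-10 + 0\right) = \frac{113}{118} - -1200 = \frac{113}{118} + 1200 = \frac{141713}{118}$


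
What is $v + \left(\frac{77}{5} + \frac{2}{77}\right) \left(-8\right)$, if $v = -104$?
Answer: $- \frac{87552}{385} \approx -227.41$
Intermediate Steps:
$v + \left(\frac{77}{5} + \frac{2}{77}\right) \left(-8\right) = -104 + \left(\frac{77}{5} + \frac{2}{77}\right) \left(-8\right) = -104 + \frac{5939}{385} \left(-8\right) = -104 - \frac{47512}{385} = - \frac{87552}{385}$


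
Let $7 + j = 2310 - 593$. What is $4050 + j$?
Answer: $5760$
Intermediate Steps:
$j = 1710$ ($j = -7 + \left(2310 - 593\right) = -7 + 1717 = 1710$)
$4050 + j = 4050 + 1710 = 5760$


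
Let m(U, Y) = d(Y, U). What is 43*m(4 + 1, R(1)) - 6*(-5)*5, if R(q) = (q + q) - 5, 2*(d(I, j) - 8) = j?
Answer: 1203/2 ≈ 601.50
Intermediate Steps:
d(I, j) = 8 + j/2
R(q) = -5 + 2*q (R(q) = 2*q - 5 = -5 + 2*q)
m(U, Y) = 8 + U/2
43*m(4 + 1, R(1)) - 6*(-5)*5 = 43*(8 + (4 + 1)/2) - 6*(-5)*5 = 43*(8 + (½)*5) - 3*(-10)*5 = 43*(8 + 5/2) + 30*5 = 43*(21/2) + 150 = 903/2 + 150 = 1203/2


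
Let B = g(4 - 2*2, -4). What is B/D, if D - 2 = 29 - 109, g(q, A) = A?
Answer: 2/39 ≈ 0.051282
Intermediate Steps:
B = -4
D = -78 (D = 2 + (29 - 109) = 2 - 80 = -78)
B/D = -4/(-78) = -4*(-1/78) = 2/39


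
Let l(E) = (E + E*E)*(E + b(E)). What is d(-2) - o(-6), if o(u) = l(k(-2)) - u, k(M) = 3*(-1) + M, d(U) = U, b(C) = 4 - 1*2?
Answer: 52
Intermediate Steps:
b(C) = 2 (b(C) = 4 - 2 = 2)
k(M) = -3 + M
l(E) = (2 + E)*(E + E²) (l(E) = (E + E*E)*(E + 2) = (E + E²)*(2 + E) = (2 + E)*(E + E²))
o(u) = -60 - u (o(u) = (-3 - 2)*(2 + (-3 - 2)² + 3*(-3 - 2)) - u = -5*(2 + (-5)² + 3*(-5)) - u = -5*(2 + 25 - 15) - u = -5*12 - u = -60 - u)
d(-2) - o(-6) = -2 - (-60 - 1*(-6)) = -2 - (-60 + 6) = -2 - 1*(-54) = -2 + 54 = 52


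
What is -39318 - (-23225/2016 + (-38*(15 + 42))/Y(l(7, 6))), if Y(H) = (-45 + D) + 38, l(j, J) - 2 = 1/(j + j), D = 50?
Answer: -3403033453/86688 ≈ -39256.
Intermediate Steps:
l(j, J) = 2 + 1/(2*j) (l(j, J) = 2 + 1/(j + j) = 2 + 1/(2*j))
Y(H) = 43 (Y(H) = (-45 + 50) + 38 = 5 + 38 = 43)
-39318 - (-23225/2016 + (-38*(15 + 42))/Y(l(7, 6))) = -39318 - (-23225/2016 - 38*(15 + 42)/43) = -39318 - (-23225*1/2016 - 38*57*(1/43)) = -39318 - (-23225/2016 - 2166*1/43) = -39318 - (-23225/2016 - 2166/43) = -39318 - 1*(-5365331/86688) = -39318 + 5365331/86688 = -3403033453/86688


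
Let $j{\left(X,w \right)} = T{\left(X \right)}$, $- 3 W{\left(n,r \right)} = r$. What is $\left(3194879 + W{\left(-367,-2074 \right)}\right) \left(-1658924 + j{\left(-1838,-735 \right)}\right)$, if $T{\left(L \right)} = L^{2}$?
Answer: $\frac{16482623956520}{3} \approx 5.4942 \cdot 10^{12}$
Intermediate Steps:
$W{\left(n,r \right)} = - \frac{r}{3}$
$j{\left(X,w \right)} = X^{2}$
$\left(3194879 + W{\left(-367,-2074 \right)}\right) \left(-1658924 + j{\left(-1838,-735 \right)}\right) = \left(3194879 - - \frac{2074}{3}\right) \left(-1658924 + \left(-1838\right)^{2}\right) = \left(3194879 + \frac{2074}{3}\right) \left(-1658924 + 3378244\right) = \frac{9586711}{3} \cdot 1719320 = \frac{16482623956520}{3}$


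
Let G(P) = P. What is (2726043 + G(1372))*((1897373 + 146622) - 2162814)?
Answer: -324068722885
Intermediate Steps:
(2726043 + G(1372))*((1897373 + 146622) - 2162814) = (2726043 + 1372)*((1897373 + 146622) - 2162814) = 2727415*(2043995 - 2162814) = 2727415*(-118819) = -324068722885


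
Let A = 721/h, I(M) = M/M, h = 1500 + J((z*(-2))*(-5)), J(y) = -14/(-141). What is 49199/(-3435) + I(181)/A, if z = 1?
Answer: -475007661/38800615 ≈ -12.242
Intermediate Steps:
J(y) = 14/141 (J(y) = -14*(-1/141) = 14/141)
h = 211514/141 (h = 1500 + 14/141 = 211514/141 ≈ 1500.1)
I(M) = 1
A = 101661/211514 (A = 721/(211514/141) = 721*(141/211514) = 101661/211514 ≈ 0.48063)
49199/(-3435) + I(181)/A = 49199/(-3435) + 1/(101661/211514) = 49199*(-1/3435) + 1*(211514/101661) = -49199/3435 + 211514/101661 = -475007661/38800615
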